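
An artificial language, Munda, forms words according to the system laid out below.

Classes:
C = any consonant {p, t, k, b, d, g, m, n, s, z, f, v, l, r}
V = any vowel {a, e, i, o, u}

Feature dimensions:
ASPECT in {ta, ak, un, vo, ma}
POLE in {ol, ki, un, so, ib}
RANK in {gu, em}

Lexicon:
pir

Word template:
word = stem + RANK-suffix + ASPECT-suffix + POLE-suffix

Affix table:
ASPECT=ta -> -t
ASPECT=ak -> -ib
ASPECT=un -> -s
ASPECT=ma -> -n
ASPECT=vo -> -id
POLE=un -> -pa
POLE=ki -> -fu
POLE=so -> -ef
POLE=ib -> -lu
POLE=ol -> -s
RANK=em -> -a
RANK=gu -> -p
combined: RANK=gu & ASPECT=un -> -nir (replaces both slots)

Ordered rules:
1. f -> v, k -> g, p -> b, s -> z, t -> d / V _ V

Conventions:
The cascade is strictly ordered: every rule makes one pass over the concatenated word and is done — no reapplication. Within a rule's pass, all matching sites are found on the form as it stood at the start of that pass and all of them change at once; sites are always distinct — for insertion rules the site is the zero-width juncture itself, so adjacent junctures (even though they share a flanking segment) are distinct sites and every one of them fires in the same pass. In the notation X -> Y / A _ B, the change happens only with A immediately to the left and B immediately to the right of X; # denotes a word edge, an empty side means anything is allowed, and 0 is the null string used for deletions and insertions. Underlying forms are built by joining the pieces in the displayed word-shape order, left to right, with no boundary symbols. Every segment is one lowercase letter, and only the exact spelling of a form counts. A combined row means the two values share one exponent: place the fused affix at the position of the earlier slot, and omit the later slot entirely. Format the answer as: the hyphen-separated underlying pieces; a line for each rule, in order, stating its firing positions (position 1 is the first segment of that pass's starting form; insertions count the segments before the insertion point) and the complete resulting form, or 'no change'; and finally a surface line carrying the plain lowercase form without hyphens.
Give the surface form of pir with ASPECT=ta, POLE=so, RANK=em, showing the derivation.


underlying: pir-a-t-ef
1. f -> v, k -> g, p -> b, s -> z, t -> d / V _ V: fires at position(s) 5: piradef
surface: piradef


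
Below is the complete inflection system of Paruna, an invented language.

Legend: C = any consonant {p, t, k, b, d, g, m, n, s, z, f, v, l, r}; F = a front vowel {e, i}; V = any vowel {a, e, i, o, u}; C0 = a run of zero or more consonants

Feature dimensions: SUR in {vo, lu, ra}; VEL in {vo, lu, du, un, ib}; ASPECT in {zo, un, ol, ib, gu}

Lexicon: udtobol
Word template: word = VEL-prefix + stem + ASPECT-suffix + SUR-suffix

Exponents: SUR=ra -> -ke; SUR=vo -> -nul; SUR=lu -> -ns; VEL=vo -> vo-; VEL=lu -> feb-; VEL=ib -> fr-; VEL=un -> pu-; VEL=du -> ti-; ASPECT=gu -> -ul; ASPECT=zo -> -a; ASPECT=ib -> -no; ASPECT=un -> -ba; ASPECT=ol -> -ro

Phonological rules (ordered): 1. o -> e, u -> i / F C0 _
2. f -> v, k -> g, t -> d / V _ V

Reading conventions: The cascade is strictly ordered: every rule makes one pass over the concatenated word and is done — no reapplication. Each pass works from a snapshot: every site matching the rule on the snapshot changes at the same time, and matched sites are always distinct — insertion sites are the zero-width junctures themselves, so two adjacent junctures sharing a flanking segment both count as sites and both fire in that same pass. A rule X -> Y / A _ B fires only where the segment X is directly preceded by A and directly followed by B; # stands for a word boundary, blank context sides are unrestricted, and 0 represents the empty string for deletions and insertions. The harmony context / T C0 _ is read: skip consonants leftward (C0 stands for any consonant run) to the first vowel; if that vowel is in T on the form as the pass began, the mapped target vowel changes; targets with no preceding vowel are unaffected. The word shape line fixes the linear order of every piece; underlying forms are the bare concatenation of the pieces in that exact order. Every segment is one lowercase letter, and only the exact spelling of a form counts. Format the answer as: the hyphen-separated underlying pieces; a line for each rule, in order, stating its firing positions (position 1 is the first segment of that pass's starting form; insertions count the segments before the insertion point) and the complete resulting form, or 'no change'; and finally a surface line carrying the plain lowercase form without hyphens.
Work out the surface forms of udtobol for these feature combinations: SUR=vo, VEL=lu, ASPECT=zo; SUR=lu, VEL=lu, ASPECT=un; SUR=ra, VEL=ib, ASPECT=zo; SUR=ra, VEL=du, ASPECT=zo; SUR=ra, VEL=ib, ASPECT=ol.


cell SUR=vo, VEL=lu, ASPECT=zo:
underlying: feb-udtobol-a-nul
1. o -> e, u -> i / F C0 _: fires at position(s) 4: febidtobolanul
2. f -> v, k -> g, t -> d / V _ V: no change
surface: febidtobolanul

cell SUR=lu, VEL=lu, ASPECT=un:
underlying: feb-udtobol-ba-ns
1. o -> e, u -> i / F C0 _: fires at position(s) 4: febidtobolbans
2. f -> v, k -> g, t -> d / V _ V: no change
surface: febidtobolbans

cell SUR=ra, VEL=ib, ASPECT=zo:
underlying: fr-udtobol-a-ke
1. o -> e, u -> i / F C0 _: no change
2. f -> v, k -> g, t -> d / V _ V: fires at position(s) 11: frudtobolage
surface: frudtobolage

cell SUR=ra, VEL=du, ASPECT=zo:
underlying: ti-udtobol-a-ke
1. o -> e, u -> i / F C0 _: fires at position(s) 3: tiidtobolake
2. f -> v, k -> g, t -> d / V _ V: fires at position(s) 11: tiidtobolage
surface: tiidtobolage

cell SUR=ra, VEL=ib, ASPECT=ol:
underlying: fr-udtobol-ro-ke
1. o -> e, u -> i / F C0 _: no change
2. f -> v, k -> g, t -> d / V _ V: fires at position(s) 12: frudtobolroge
surface: frudtobolroge


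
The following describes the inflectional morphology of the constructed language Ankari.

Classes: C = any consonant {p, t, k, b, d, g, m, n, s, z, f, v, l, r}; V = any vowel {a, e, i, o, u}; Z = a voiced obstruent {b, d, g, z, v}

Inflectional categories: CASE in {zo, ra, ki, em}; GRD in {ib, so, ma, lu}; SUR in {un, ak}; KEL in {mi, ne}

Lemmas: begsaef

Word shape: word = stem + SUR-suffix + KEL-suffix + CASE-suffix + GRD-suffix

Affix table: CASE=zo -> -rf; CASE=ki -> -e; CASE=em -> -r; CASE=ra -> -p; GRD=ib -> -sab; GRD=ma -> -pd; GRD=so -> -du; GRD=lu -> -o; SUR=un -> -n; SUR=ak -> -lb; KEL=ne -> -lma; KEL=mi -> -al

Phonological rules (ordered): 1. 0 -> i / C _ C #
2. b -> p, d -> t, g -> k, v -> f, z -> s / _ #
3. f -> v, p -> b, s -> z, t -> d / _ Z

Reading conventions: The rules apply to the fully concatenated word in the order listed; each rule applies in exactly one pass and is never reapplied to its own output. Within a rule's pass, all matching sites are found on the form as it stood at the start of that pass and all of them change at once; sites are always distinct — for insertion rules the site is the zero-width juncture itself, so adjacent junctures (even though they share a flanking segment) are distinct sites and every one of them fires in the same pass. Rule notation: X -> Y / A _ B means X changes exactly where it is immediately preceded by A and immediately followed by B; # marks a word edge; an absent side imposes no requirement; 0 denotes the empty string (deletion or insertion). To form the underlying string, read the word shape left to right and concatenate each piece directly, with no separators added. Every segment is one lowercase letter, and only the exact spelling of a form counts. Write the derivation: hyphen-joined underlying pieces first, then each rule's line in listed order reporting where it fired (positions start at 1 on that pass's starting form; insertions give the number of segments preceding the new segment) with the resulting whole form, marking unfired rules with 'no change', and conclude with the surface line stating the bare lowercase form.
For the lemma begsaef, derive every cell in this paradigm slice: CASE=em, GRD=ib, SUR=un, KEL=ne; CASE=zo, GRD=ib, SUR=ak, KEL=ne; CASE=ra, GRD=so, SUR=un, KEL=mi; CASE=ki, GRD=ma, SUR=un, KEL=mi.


cell CASE=em, GRD=ib, SUR=un, KEL=ne:
underlying: begsaef-n-lma-r-sab
1. 0 -> i / C _ C #: no change
2. b -> p, d -> t, g -> k, v -> f, z -> s / _ #: fires at position(s) 15: begsaefnlmarsap
3. f -> v, p -> b, s -> z, t -> d / _ Z: no change
surface: begsaefnlmarsap

cell CASE=zo, GRD=ib, SUR=ak, KEL=ne:
underlying: begsaef-lb-lma-rf-sab
1. 0 -> i / C _ C #: no change
2. b -> p, d -> t, g -> k, v -> f, z -> s / _ #: fires at position(s) 17: begsaeflblmarfsap
3. f -> v, p -> b, s -> z, t -> d / _ Z: no change
surface: begsaeflblmarfsap

cell CASE=ra, GRD=so, SUR=un, KEL=mi:
underlying: begsaef-n-al-p-du
1. 0 -> i / C _ C #: no change
2. b -> p, d -> t, g -> k, v -> f, z -> s / _ #: no change
3. f -> v, p -> b, s -> z, t -> d / _ Z: fires at position(s) 11: begsaefnalbdu
surface: begsaefnalbdu

cell CASE=ki, GRD=ma, SUR=un, KEL=mi:
underlying: begsaef-n-al-e-pd
1. 0 -> i / C _ C #: inserts after position(s) 12: begsaefnalepid
2. b -> p, d -> t, g -> k, v -> f, z -> s / _ #: fires at position(s) 14: begsaefnalepit
3. f -> v, p -> b, s -> z, t -> d / _ Z: no change
surface: begsaefnalepit


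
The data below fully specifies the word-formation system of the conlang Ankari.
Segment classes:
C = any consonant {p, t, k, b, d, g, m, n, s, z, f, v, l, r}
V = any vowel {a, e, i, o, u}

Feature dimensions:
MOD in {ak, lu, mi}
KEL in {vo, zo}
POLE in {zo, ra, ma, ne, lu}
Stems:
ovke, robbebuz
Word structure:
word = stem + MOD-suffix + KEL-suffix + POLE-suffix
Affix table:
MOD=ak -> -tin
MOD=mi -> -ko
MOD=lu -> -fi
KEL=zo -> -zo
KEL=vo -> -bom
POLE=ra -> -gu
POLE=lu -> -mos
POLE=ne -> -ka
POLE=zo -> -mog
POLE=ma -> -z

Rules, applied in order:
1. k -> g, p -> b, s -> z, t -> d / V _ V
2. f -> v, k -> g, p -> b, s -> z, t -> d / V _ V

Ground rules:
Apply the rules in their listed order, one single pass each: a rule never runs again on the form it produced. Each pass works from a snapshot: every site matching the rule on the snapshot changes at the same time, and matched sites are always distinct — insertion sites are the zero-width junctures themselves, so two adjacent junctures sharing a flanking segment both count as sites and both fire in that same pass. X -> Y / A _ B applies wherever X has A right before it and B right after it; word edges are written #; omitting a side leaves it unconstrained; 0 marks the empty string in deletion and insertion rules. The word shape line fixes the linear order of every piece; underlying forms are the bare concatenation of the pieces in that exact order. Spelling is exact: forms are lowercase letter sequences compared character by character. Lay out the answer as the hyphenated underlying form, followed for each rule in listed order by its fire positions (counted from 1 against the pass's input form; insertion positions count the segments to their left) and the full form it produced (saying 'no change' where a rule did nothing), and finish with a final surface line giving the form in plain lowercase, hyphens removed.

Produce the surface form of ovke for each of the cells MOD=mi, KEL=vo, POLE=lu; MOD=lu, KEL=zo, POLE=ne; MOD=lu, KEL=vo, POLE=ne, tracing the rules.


cell MOD=mi, KEL=vo, POLE=lu:
underlying: ovke-ko-bom-mos
1. k -> g, p -> b, s -> z, t -> d / V _ V: fires at position(s) 5: ovkegobommos
2. f -> v, k -> g, p -> b, s -> z, t -> d / V _ V: no change
surface: ovkegobommos

cell MOD=lu, KEL=zo, POLE=ne:
underlying: ovke-fi-zo-ka
1. k -> g, p -> b, s -> z, t -> d / V _ V: fires at position(s) 9: ovkefizoga
2. f -> v, k -> g, p -> b, s -> z, t -> d / V _ V: fires at position(s) 5: ovkevizoga
surface: ovkevizoga

cell MOD=lu, KEL=vo, POLE=ne:
underlying: ovke-fi-bom-ka
1. k -> g, p -> b, s -> z, t -> d / V _ V: no change
2. f -> v, k -> g, p -> b, s -> z, t -> d / V _ V: fires at position(s) 5: ovkevibomka
surface: ovkevibomka


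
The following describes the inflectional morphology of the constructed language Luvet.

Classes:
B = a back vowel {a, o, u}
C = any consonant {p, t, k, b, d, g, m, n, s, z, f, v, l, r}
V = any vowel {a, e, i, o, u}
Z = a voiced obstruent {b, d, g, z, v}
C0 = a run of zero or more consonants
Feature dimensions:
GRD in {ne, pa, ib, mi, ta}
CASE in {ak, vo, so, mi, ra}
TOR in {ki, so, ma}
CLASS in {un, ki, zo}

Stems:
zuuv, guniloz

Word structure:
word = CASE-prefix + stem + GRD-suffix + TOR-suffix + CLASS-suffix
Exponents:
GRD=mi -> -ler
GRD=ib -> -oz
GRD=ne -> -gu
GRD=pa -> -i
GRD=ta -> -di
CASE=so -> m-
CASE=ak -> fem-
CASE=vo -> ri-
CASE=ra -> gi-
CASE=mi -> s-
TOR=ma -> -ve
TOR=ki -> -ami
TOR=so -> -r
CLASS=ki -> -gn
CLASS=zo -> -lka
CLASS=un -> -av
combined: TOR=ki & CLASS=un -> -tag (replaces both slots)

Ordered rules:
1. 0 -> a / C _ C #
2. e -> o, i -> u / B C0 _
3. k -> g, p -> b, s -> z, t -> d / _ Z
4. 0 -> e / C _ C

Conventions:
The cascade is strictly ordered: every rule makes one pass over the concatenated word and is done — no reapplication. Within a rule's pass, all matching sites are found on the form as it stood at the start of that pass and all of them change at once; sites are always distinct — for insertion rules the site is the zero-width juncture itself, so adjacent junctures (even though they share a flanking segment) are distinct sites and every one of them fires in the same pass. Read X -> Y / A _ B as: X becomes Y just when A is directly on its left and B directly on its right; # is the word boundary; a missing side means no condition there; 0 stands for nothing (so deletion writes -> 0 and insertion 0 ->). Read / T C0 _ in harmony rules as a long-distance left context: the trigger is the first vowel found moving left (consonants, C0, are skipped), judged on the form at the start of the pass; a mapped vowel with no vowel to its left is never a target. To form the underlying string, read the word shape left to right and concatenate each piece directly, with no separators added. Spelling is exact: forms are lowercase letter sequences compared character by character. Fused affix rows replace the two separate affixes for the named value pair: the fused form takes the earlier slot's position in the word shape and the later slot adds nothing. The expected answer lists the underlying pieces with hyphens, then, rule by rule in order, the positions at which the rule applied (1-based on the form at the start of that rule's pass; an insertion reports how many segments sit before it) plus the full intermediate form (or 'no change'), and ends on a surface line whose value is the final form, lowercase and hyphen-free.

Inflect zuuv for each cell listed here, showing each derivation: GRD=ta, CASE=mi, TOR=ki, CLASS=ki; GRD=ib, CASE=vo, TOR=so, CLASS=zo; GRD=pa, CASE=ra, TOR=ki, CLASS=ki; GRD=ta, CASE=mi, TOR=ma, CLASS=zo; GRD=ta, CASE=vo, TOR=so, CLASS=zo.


cell GRD=ta, CASE=mi, TOR=ki, CLASS=ki:
underlying: s-zuuv-di-ami-gn
1. 0 -> a / C _ C #: inserts after position(s) 11: szuuvdiamigan
2. e -> o, i -> u / B C0 _: fires at position(s) 7, 10: szuuvduamugan
3. k -> g, p -> b, s -> z, t -> d / _ Z: fires at position(s) 1: zzuuvduamugan
4. 0 -> e / C _ C: inserts after position(s) 1, 5: zezuuveduamugan
surface: zezuuveduamugan

cell GRD=ib, CASE=vo, TOR=so, CLASS=zo:
underlying: ri-zuuv-oz-r-lka
1. 0 -> a / C _ C #: no change
2. e -> o, i -> u / B C0 _: no change
3. k -> g, p -> b, s -> z, t -> d / _ Z: no change
4. 0 -> e / C _ C: inserts after position(s) 8, 9, 10: rizuuvozereleka
surface: rizuuvozereleka

cell GRD=pa, CASE=ra, TOR=ki, CLASS=ki:
underlying: gi-zuuv-i-ami-gn
1. 0 -> a / C _ C #: inserts after position(s) 11: gizuuviamigan
2. e -> o, i -> u / B C0 _: fires at position(s) 7, 10: gizuuvuamugan
3. k -> g, p -> b, s -> z, t -> d / _ Z: no change
4. 0 -> e / C _ C: no change
surface: gizuuvuamugan

cell GRD=ta, CASE=mi, TOR=ma, CLASS=zo:
underlying: s-zuuv-di-ve-lka
1. 0 -> a / C _ C #: no change
2. e -> o, i -> u / B C0 _: fires at position(s) 7: szuuvduvelka
3. k -> g, p -> b, s -> z, t -> d / _ Z: fires at position(s) 1: zzuuvduvelka
4. 0 -> e / C _ C: inserts after position(s) 1, 5, 10: zezuuveduveleka
surface: zezuuveduveleka

cell GRD=ta, CASE=vo, TOR=so, CLASS=zo:
underlying: ri-zuuv-di-r-lka
1. 0 -> a / C _ C #: no change
2. e -> o, i -> u / B C0 _: fires at position(s) 8: rizuuvdurlka
3. k -> g, p -> b, s -> z, t -> d / _ Z: no change
4. 0 -> e / C _ C: inserts after position(s) 6, 9, 10: rizuuvedureleka
surface: rizuuvedureleka


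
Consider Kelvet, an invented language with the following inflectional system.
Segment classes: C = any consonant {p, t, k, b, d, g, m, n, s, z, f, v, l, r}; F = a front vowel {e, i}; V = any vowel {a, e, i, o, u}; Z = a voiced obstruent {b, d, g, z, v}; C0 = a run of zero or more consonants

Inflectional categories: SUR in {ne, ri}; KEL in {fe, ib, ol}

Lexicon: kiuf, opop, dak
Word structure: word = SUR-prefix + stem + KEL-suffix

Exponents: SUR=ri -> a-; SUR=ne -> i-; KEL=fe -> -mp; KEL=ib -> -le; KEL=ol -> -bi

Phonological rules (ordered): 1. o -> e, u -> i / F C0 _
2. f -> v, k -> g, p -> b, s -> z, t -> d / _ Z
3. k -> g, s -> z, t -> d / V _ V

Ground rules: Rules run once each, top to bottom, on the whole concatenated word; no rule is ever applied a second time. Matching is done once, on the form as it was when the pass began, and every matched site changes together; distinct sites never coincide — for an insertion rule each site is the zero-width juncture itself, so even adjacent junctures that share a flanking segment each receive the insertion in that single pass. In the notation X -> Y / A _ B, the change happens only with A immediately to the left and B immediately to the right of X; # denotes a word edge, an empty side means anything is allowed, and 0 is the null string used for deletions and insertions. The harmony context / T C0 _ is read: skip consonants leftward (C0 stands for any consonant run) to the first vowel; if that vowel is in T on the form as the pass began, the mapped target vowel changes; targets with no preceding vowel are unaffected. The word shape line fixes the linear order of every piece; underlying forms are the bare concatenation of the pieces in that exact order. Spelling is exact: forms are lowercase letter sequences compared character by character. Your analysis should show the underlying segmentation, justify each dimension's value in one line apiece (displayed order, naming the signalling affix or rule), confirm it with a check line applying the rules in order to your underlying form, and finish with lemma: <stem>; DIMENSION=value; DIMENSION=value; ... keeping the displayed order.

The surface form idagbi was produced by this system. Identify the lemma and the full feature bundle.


underlying: i-dak-bi
SUR=ne - signalled by the affix i-
KEL=ol - signalled by the affix -bi
check: idakbi -> idakbi -> idagbi -> idagbi
lemma: dak; SUR=ne; KEL=ol


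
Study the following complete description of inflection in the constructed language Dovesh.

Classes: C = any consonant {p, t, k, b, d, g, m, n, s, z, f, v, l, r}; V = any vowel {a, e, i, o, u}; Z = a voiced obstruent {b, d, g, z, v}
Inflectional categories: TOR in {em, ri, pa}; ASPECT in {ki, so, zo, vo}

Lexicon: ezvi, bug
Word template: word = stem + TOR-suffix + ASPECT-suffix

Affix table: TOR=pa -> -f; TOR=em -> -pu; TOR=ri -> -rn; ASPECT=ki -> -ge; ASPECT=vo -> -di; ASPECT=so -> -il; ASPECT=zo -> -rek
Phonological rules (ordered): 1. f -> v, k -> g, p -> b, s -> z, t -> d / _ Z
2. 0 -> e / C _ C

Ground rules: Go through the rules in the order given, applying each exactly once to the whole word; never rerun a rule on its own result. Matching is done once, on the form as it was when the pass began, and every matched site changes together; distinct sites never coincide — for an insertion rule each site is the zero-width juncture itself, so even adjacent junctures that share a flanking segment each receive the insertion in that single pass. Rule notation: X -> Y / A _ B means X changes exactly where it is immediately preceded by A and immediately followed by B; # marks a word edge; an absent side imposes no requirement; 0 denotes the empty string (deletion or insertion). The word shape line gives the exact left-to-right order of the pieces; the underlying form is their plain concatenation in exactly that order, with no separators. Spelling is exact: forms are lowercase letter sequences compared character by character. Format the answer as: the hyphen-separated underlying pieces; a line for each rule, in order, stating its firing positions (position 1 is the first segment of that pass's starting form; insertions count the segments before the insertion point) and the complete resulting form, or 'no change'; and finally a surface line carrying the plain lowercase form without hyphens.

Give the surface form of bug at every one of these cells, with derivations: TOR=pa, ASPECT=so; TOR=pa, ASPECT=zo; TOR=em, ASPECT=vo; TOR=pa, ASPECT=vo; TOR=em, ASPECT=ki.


cell TOR=pa, ASPECT=so:
underlying: bug-f-il
1. f -> v, k -> g, p -> b, s -> z, t -> d / _ Z: no change
2. 0 -> e / C _ C: inserts after position(s) 3: bugefil
surface: bugefil

cell TOR=pa, ASPECT=zo:
underlying: bug-f-rek
1. f -> v, k -> g, p -> b, s -> z, t -> d / _ Z: no change
2. 0 -> e / C _ C: inserts after position(s) 3, 4: bugeferek
surface: bugeferek

cell TOR=em, ASPECT=vo:
underlying: bug-pu-di
1. f -> v, k -> g, p -> b, s -> z, t -> d / _ Z: no change
2. 0 -> e / C _ C: inserts after position(s) 3: bugepudi
surface: bugepudi

cell TOR=pa, ASPECT=vo:
underlying: bug-f-di
1. f -> v, k -> g, p -> b, s -> z, t -> d / _ Z: fires at position(s) 4: bugvdi
2. 0 -> e / C _ C: inserts after position(s) 3, 4: bugevedi
surface: bugevedi

cell TOR=em, ASPECT=ki:
underlying: bug-pu-ge
1. f -> v, k -> g, p -> b, s -> z, t -> d / _ Z: no change
2. 0 -> e / C _ C: inserts after position(s) 3: bugepuge
surface: bugepuge


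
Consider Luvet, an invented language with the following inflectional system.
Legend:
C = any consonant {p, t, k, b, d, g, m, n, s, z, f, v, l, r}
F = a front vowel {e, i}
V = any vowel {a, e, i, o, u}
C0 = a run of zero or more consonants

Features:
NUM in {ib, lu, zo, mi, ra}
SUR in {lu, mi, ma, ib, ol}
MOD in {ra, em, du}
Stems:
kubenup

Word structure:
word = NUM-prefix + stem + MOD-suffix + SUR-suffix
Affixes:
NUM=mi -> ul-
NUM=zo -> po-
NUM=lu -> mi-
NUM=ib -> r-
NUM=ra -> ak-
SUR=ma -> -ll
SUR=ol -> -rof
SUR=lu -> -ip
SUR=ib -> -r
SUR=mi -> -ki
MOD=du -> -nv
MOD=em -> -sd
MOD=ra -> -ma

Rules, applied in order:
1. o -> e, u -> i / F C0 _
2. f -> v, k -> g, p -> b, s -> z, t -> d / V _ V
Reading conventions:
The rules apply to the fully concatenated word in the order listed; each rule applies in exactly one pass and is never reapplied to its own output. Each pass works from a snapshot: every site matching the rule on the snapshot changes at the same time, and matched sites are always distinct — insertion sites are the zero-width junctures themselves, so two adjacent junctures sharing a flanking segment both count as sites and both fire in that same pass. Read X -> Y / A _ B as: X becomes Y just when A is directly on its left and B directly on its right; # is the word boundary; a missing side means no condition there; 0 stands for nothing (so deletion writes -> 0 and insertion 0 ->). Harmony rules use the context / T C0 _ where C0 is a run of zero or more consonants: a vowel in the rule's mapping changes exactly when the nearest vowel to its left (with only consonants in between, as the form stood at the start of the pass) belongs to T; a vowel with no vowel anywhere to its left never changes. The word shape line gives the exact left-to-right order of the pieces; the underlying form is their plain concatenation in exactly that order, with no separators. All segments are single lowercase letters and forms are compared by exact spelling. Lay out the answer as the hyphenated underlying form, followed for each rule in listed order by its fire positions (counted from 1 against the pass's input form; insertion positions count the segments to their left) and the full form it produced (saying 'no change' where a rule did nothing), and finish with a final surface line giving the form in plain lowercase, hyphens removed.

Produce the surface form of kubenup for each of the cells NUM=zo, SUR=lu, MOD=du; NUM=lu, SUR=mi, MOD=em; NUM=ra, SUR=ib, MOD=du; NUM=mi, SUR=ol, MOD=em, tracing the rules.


cell NUM=zo, SUR=lu, MOD=du:
underlying: po-kubenup-nv-ip
1. o -> e, u -> i / F C0 _: fires at position(s) 8: pokubenipnvip
2. f -> v, k -> g, p -> b, s -> z, t -> d / V _ V: fires at position(s) 3: pogubenipnvip
surface: pogubenipnvip

cell NUM=lu, SUR=mi, MOD=em:
underlying: mi-kubenup-sd-ki
1. o -> e, u -> i / F C0 _: fires at position(s) 4, 8: mikibenipsdki
2. f -> v, k -> g, p -> b, s -> z, t -> d / V _ V: fires at position(s) 3: migibenipsdki
surface: migibenipsdki

cell NUM=ra, SUR=ib, MOD=du:
underlying: ak-kubenup-nv-r
1. o -> e, u -> i / F C0 _: fires at position(s) 8: akkubenipnvr
2. f -> v, k -> g, p -> b, s -> z, t -> d / V _ V: no change
surface: akkubenipnvr

cell NUM=mi, SUR=ol, MOD=em:
underlying: ul-kubenup-sd-rof
1. o -> e, u -> i / F C0 _: fires at position(s) 8: ulkubenipsdrof
2. f -> v, k -> g, p -> b, s -> z, t -> d / V _ V: no change
surface: ulkubenipsdrof


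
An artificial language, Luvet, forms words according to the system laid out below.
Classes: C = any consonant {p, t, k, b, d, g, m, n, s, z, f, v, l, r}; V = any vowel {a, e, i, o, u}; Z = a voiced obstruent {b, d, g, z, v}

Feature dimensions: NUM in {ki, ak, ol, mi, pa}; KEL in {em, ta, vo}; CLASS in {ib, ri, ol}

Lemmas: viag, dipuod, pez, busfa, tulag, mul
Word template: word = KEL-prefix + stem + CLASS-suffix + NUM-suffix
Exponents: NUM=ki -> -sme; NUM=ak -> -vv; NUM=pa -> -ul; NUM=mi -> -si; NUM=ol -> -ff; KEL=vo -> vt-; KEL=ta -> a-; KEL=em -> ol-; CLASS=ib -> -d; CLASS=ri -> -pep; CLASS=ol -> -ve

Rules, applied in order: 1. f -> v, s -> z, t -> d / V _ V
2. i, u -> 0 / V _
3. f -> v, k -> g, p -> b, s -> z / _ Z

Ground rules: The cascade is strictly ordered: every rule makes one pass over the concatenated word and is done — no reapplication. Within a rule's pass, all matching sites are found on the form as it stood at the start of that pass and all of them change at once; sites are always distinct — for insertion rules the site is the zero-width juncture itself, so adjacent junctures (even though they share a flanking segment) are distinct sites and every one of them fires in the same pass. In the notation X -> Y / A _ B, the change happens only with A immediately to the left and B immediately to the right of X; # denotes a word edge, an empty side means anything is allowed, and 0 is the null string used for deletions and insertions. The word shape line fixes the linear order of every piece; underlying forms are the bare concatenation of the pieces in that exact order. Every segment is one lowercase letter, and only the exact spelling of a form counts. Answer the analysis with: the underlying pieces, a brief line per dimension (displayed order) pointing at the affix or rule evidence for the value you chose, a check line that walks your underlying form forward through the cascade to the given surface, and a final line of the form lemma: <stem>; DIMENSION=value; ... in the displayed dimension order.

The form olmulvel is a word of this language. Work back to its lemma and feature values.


underlying: ol-mul-ve-ul
NUM=pa - signalled by the affix -ul
KEL=em - signalled by the affix ol-
CLASS=ol - signalled by the affix -ve
check: olmulveul -> olmulveul -> olmulvel -> olmulvel
lemma: mul; NUM=pa; KEL=em; CLASS=ol


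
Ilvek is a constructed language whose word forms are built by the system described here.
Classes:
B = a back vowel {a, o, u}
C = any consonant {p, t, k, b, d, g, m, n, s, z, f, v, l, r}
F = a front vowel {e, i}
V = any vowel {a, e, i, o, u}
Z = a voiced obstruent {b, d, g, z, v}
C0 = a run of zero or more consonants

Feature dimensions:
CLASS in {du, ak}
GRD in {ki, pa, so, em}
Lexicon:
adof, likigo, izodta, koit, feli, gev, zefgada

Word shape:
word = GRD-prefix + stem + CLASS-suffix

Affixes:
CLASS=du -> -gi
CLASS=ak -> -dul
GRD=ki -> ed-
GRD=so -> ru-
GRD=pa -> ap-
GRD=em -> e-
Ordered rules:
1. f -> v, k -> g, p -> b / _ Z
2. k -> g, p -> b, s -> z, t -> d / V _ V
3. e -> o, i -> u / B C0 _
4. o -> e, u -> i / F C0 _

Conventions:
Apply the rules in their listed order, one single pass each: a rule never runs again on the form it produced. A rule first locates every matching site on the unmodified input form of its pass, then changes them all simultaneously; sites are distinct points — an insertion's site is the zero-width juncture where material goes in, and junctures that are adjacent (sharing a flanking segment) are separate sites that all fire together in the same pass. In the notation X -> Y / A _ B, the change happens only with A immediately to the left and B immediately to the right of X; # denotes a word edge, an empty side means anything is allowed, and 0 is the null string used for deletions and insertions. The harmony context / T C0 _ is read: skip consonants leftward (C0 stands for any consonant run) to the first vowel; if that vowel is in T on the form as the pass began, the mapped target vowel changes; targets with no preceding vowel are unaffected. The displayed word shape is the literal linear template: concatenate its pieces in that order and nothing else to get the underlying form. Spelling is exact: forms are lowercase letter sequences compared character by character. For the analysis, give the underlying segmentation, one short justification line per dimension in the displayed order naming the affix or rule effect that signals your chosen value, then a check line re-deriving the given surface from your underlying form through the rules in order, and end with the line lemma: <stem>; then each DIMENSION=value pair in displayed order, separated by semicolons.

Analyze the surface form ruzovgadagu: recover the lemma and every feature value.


underlying: ru-zefgada-gi
CLASS=du - signalled by the affix -gi
GRD=so - signalled by the affix ru-
check: ruzefgadagi -> ruzevgadagi -> ruzevgadagi -> ruzovgadagu -> ruzovgadagu
lemma: zefgada; CLASS=du; GRD=so


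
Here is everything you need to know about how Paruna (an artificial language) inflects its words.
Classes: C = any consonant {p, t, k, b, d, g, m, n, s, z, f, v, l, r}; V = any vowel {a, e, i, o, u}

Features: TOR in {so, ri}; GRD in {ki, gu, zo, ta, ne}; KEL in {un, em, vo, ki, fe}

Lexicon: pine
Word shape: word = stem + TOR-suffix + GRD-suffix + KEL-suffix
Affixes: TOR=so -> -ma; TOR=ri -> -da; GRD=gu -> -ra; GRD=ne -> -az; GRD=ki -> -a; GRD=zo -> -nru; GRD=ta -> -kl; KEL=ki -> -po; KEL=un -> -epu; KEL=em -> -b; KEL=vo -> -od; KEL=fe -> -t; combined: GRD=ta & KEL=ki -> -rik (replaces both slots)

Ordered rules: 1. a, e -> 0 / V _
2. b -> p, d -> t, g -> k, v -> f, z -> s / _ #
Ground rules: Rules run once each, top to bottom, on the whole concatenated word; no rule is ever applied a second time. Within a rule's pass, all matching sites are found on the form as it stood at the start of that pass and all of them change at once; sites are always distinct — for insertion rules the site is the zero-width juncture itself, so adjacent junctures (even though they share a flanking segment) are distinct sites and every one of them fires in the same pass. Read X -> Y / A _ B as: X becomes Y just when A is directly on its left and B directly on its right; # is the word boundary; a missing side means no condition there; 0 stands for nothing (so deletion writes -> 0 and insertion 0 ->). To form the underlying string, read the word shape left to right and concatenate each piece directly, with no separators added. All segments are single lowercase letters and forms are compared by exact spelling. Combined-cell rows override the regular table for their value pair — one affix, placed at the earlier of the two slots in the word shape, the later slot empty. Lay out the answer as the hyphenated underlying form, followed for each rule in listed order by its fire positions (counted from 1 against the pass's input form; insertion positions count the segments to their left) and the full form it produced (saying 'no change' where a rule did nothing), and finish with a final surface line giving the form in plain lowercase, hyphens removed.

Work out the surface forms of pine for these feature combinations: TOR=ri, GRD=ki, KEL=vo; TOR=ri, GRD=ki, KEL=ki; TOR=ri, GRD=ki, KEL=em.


cell TOR=ri, GRD=ki, KEL=vo:
underlying: pine-da-a-od
1. a, e -> 0 / V _: fires at position(s) 7: pinedaod
2. b -> p, d -> t, g -> k, v -> f, z -> s / _ #: fires at position(s) 8: pinedaot
surface: pinedaot

cell TOR=ri, GRD=ki, KEL=ki:
underlying: pine-da-a-po
1. a, e -> 0 / V _: fires at position(s) 7: pinedapo
2. b -> p, d -> t, g -> k, v -> f, z -> s / _ #: no change
surface: pinedapo

cell TOR=ri, GRD=ki, KEL=em:
underlying: pine-da-a-b
1. a, e -> 0 / V _: fires at position(s) 7: pinedab
2. b -> p, d -> t, g -> k, v -> f, z -> s / _ #: fires at position(s) 7: pinedap
surface: pinedap


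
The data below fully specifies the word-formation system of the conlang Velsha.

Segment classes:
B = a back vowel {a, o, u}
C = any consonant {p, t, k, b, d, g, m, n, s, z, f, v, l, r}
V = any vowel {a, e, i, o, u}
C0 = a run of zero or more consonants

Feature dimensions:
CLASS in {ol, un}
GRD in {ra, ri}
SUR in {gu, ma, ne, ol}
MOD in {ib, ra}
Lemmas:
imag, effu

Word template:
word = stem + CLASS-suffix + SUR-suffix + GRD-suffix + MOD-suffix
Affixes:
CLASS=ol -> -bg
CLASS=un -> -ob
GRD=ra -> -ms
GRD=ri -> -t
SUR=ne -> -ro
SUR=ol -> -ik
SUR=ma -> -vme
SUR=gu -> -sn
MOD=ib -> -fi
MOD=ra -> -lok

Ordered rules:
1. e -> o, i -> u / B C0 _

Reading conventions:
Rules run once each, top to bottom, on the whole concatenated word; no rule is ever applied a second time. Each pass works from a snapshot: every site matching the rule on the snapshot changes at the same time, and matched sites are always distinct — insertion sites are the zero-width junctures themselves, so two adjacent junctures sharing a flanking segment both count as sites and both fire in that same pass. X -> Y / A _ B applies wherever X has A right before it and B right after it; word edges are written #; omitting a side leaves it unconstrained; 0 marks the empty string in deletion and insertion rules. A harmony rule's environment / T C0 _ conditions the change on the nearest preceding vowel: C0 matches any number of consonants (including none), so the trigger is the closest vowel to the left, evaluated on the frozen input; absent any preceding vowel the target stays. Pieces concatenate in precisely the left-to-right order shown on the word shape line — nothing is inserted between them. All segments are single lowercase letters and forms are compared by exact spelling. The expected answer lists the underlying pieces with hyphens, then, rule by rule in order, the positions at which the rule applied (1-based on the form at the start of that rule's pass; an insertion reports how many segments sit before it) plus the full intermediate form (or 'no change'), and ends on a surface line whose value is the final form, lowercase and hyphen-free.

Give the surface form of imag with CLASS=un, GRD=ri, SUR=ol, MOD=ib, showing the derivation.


underlying: imag-ob-ik-t-fi
1. e -> o, i -> u / B C0 _: fires at position(s) 7: imagobuktfi
surface: imagobuktfi


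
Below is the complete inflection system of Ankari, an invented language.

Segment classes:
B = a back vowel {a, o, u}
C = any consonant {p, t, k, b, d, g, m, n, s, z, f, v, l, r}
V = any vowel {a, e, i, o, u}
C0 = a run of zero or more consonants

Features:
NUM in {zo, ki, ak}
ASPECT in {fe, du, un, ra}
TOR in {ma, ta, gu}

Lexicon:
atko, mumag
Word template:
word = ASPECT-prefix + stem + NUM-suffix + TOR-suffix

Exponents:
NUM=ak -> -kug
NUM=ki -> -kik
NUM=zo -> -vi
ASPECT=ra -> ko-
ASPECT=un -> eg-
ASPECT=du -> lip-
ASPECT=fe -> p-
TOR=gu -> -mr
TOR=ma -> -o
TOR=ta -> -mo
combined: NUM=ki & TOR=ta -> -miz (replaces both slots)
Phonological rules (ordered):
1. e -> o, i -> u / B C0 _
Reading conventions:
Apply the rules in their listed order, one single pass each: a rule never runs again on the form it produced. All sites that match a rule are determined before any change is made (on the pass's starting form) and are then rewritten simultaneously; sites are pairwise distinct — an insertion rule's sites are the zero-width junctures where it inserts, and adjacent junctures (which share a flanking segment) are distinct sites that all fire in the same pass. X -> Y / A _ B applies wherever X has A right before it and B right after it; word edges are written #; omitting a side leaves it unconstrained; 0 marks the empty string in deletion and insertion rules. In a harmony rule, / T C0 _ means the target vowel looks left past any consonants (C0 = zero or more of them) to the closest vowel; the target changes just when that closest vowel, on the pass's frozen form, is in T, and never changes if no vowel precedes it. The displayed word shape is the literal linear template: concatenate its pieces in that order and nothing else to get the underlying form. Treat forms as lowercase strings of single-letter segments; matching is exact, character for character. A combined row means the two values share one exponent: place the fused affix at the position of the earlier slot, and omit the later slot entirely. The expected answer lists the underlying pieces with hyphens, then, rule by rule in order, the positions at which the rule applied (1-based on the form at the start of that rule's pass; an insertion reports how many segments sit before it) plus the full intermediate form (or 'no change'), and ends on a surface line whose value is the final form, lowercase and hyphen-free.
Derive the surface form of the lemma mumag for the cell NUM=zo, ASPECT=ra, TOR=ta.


underlying: ko-mumag-vi-mo
1. e -> o, i -> u / B C0 _: fires at position(s) 9: komumagvumo
surface: komumagvumo


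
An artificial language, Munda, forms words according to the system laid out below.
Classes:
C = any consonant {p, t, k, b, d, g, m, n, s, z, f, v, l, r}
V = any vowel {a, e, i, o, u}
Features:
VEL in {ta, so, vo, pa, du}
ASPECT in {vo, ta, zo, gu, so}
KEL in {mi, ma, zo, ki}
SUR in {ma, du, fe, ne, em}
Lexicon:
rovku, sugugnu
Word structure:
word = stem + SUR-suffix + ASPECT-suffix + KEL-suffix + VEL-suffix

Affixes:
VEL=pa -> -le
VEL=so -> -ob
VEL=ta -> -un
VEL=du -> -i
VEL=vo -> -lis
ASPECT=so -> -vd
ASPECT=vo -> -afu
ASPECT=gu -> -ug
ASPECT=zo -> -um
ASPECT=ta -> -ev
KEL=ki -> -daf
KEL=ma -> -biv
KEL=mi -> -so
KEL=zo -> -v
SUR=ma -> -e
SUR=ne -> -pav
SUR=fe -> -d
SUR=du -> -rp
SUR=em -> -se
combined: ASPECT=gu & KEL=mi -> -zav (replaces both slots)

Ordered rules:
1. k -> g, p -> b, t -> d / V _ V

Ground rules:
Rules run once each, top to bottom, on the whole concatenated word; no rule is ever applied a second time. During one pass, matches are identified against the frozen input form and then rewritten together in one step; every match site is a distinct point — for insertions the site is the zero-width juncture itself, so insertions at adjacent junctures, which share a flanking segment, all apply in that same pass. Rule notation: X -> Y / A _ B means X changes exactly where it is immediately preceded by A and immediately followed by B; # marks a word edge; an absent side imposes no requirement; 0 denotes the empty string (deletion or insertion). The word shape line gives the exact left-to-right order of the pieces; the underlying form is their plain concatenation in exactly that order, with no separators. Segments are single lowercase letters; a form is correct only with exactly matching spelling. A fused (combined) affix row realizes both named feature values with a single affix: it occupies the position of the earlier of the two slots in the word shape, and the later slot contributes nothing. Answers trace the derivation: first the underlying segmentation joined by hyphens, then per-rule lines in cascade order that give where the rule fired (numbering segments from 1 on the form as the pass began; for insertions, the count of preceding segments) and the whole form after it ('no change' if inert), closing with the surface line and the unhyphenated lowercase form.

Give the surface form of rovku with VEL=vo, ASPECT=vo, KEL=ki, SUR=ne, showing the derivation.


underlying: rovku-pav-afu-daf-lis
1. k -> g, p -> b, t -> d / V _ V: fires at position(s) 6: rovkubavafudaflis
surface: rovkubavafudaflis
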